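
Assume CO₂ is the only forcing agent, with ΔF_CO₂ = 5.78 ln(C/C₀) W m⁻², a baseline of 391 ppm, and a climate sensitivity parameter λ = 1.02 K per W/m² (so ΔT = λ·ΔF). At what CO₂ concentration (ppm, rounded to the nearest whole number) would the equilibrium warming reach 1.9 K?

Required forcing: ΔF = ΔT/λ = 1.9/1.02 = 1.8627 W/m².
Then ln(C/391) = ΔF/5.78 = 1.8627/5.78 = 0.32227.
So C = 391 × e^0.32227 = 391 × 1.38026 = 539.68 ppm.

C ≈ 540 ppm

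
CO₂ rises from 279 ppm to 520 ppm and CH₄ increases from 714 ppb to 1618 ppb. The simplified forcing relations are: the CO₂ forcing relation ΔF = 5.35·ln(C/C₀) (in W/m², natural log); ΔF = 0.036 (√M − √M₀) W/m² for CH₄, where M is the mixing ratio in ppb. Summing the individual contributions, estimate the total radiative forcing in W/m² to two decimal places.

CO₂: 5.35 × ln(520/279) = 5.35 × ln(1.86380) = 5.35 × 0.62262 = 3.3310 W/m².
CH₄: 0.036 × (√1618 − √714) = 0.036 × (40.2244 − 26.7208) = 0.036 × 13.5036 = 0.4861 W/m².
Total ΔF = 3.3310 + 0.4861 = 3.8171 W/m².

ΔF = 3.82 W/m²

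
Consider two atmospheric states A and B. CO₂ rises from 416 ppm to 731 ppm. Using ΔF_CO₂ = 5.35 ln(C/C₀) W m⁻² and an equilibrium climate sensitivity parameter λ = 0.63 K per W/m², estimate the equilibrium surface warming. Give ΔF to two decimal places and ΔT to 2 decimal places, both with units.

CO₂: 5.35 × ln(731/416) = 5.35 × ln(1.75721) = 5.35 × 0.56373 = 3.0160 W/m².
ΔT = λ ΔF = 0.63 × 3.02 = 1.9026 K.

ΔF = 3.02 W/m²; ΔT = 1.90 K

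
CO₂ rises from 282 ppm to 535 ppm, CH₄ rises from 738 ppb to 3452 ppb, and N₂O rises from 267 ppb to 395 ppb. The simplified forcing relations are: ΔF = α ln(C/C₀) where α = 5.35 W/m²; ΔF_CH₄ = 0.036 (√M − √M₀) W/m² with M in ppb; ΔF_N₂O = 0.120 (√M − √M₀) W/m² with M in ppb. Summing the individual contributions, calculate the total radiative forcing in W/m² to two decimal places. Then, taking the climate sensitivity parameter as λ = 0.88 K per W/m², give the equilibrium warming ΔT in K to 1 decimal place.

CO₂: 5.35 × ln(535/282) = 5.35 × ln(1.89716) = 5.35 × 0.64036 = 3.4259 W/m².
CH₄: 0.036 × (√3452 − √738) = 0.036 × (58.7537 − 27.1662) = 0.036 × 31.5875 = 1.1372 W/m².
N₂O: 0.120 × (√395 − √267) = 0.120 × (19.8746 − 16.3401) = 0.120 × 3.5345 = 0.4241 W/m².
Total ΔF = 3.4259 + 1.1372 + 0.4241 = 4.9872 W/m².
ΔT = λ ΔF = 0.88 × 4.99 = 4.3912 K.

ΔF = 4.99 W/m²; ΔT = 4.4 K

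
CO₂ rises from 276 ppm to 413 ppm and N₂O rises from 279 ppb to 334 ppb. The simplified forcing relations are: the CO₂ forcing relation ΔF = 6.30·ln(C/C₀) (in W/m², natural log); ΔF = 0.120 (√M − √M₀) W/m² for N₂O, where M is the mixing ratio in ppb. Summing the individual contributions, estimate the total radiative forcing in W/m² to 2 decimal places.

CO₂: 6.30 × ln(413/276) = 6.30 × ln(1.49638) = 6.30 × 0.40305 = 2.5392 W/m².
N₂O: 0.120 × (√334 − √279) = 0.120 × (18.2757 − 16.7033) = 0.120 × 1.5724 = 0.1887 W/m².
Total ΔF = 2.5392 + 0.1887 = 2.7279 W/m².

ΔF = 2.73 W/m²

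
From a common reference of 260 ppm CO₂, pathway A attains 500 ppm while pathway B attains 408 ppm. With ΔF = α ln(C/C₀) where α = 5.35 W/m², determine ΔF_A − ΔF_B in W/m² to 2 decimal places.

ΔF_A − ΔF_B = 1.09 W/m²

ΔF_A = 5.35 ln(500/260) = 5.35 × 0.65393 = 3.4985 W/m².
ΔF_B = 5.35 ln(408/260) = 5.35 × 0.45059 = 2.4107 W/m².
Difference: 3.4985 − 2.4107 = 1.0878 W/m².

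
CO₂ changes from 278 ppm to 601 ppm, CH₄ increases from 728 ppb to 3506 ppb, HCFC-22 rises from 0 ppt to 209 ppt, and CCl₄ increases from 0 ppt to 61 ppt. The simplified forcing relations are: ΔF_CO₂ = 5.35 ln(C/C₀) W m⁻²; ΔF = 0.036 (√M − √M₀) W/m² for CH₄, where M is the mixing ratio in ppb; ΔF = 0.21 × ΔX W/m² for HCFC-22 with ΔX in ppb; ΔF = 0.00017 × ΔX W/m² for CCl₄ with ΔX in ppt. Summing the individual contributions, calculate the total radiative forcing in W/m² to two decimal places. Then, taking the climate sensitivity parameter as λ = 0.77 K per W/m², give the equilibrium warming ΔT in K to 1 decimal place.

ΔF = 5.34 W/m²; ΔT = 4.1 K

CO₂: 5.35 × ln(601/278) = 5.35 × ln(2.16187) = 5.35 × 0.77097 = 4.1247 W/m².
CH₄: 0.036 × (√3506 − √728) = 0.036 × (59.2115 − 26.9815) = 0.036 × 32.2300 = 1.1603 W/m².
HCFC-22: Δ = 209 − 0 = 209 ppt = 0.209 ppb; ΔF = 0.21 × 0.209 = 0.0439 W/m².
CCl₄: ΔF = 0.00017 × (61 − 0) = 0.00017 × 61 = 0.0104 W/m².
Total ΔF = 4.1247 + 1.1603 + 0.0439 + 0.0104 = 5.3393 W/m².
ΔT = λ ΔF = 0.77 × 5.34 = 4.1118 K.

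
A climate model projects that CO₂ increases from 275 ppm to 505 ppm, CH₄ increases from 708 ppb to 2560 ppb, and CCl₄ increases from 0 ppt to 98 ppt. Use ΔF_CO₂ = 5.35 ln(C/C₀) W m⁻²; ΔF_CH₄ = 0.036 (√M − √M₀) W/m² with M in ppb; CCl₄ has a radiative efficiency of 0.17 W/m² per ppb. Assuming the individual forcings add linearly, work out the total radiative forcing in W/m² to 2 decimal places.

ΔF = 4.13 W/m²

CO₂: 5.35 × ln(505/275) = 5.35 × ln(1.83636) = 5.35 × 0.60779 = 3.2517 W/m².
CH₄: 0.036 × (√2560 − √708) = 0.036 × (50.5964 − 26.6083) = 0.036 × 23.9881 = 0.8636 W/m².
CCl₄: Δ = 98 − 0 = 98 ppt = 0.098 ppb; ΔF = 0.17 × 0.098 = 0.0167 W/m².
Total ΔF = 3.2517 + 0.8636 + 0.0167 = 4.1320 W/m².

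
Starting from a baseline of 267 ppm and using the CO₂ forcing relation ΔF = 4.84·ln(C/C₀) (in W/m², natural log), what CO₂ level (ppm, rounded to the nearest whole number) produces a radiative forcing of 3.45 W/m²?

Set 4.84 ln(C/267) = 3.45, so ln(C/267) = 3.45/4.84 = 0.71281.
Then C/267 = e^0.71281 = 2.03971, giving C = 267 × 2.03971 = 544.60 ppm.

C ≈ 545 ppm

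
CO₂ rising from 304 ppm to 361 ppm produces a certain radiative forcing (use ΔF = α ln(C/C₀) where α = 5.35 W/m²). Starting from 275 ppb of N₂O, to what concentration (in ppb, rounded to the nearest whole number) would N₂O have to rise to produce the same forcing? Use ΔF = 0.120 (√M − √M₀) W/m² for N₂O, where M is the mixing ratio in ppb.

CO₂ forcing: 5.35 × ln(361/304) = 5.35 × 0.171850 = 0.91940 W/m².
Set 0.120(√M − √275) = 0.91940: √M = 0.91940/0.120 + √275 = 7.6617 + 16.5831 = 24.2448.
M = (24.2448)² = 587.81 ppb.

M ≈ 588 ppb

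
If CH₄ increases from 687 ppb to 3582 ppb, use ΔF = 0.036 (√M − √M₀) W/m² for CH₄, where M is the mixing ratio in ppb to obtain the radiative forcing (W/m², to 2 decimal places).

ΔF = 1.21 W/m²

CH₄: 0.036 × (√3582 − √687) = 0.036 × (59.8498 − 26.2107) = 0.036 × 33.6391 = 1.2110 W/m².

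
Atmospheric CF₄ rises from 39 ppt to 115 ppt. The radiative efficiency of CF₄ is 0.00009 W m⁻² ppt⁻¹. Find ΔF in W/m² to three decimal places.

ΔF = 0.007 W/m²

CF₄: ΔF = 0.00009 × (115 − 39) = 0.00009 × 76 = 0.0068 W/m².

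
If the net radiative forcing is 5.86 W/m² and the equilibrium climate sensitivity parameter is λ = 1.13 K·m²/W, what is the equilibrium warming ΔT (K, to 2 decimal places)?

ΔT = λ ΔF = 1.13 × 5.86 = 6.6218 K.

ΔT = 6.62 K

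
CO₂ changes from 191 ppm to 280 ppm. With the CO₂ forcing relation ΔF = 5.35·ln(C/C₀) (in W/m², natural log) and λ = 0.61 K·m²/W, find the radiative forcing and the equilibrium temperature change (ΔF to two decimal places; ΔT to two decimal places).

CO₂: 5.35 × ln(280/191) = 5.35 × ln(1.46597) = 5.35 × 0.38252 = 2.0465 W/m².
ΔT = λ ΔF = 0.61 × 2.05 = 1.2505 K.

ΔF = 2.05 W/m²; ΔT = 1.25 K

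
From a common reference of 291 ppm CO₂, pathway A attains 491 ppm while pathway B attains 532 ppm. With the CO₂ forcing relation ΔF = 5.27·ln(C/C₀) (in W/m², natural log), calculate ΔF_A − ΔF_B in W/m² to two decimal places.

ΔF_A = 5.27 ln(491/291) = 5.27 × 0.52312 = 2.7568 W/m².
ΔF_B = 5.27 ln(532/291) = 5.27 × 0.60332 = 3.1795 W/m².
Difference: 2.7568 − 3.1795 = -0.4227 W/m².
(Equivalently, ΔF_A − ΔF_B = 5.27 ln(491/532) = 5.27 × -0.08020 = -0.4227 W/m².)

ΔF_A − ΔF_B = -0.42 W/m²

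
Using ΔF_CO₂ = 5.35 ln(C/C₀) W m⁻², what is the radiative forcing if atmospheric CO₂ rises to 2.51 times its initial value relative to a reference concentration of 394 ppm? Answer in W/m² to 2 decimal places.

ΔF = 4.92 W/m²

ΔF = 5.35 × ln(2.51) = 5.35 × 0.92028 = 4.9235 W/m².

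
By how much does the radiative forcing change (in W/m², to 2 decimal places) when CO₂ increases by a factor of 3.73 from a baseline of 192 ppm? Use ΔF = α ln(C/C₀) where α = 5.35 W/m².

ΔF = 5.35 × ln(3.73) = 5.35 × 1.31641 = 7.0428 W/m².

ΔF = 7.04 W/m²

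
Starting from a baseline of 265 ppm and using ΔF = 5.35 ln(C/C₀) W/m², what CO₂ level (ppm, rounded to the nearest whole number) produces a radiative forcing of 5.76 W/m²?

Set 5.35 ln(C/265) = 5.76, so ln(C/265) = 5.76/5.35 = 1.07664.
Then C/265 = e^1.07664 = 2.93480, giving C = 265 × 2.93480 = 777.72 ppm.

C ≈ 778 ppm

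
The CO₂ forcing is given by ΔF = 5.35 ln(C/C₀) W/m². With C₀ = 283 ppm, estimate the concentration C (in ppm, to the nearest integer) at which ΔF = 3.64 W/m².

Set 5.35 ln(C/283) = 3.64, so ln(C/283) = 3.64/5.35 = 0.68037.
Then C/283 = e^0.68037 = 1.97461, giving C = 283 × 1.97461 = 558.81 ppm.

C ≈ 559 ppm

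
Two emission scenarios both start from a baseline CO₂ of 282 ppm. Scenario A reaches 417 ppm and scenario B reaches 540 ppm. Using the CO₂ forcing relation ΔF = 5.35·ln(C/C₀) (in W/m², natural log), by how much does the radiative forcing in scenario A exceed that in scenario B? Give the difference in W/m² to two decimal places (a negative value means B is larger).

ΔF_A − ΔF_B = -1.38 W/m²

ΔF_A = 5.35 ln(417/282) = 5.35 × 0.39118 = 2.0928 W/m².
ΔF_B = 5.35 ln(540/282) = 5.35 × 0.64966 = 3.4757 W/m².
Difference: 2.0928 − 3.4757 = -1.3829 W/m².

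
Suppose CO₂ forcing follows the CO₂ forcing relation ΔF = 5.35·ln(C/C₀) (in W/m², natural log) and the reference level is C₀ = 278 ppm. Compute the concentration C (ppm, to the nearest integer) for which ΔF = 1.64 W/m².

C ≈ 378 ppm

Set 5.35 ln(C/278) = 1.64, so ln(C/278) = 1.64/5.35 = 0.30654.
Then C/278 = e^0.30654 = 1.35872, giving C = 278 × 1.35872 = 377.72 ppm.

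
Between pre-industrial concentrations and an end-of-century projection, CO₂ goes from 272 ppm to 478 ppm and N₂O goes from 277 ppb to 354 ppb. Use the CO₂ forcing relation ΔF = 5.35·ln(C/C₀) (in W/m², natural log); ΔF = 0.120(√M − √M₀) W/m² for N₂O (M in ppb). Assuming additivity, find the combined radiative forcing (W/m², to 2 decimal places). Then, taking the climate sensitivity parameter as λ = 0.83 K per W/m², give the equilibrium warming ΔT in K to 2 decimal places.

CO₂: 5.35 × ln(478/272) = 5.35 × ln(1.75735) = 5.35 × 0.56381 = 3.0164 W/m².
N₂O: 0.120 × (√354 − √277) = 0.120 × (18.8149 − 16.6433) = 0.120 × 2.1716 = 0.2606 W/m².
Total ΔF = 3.0164 + 0.2606 = 3.2770 W/m².
ΔT = λ ΔF = 0.83 × 3.28 = 2.7224 K.

ΔF = 3.28 W/m²; ΔT = 2.72 K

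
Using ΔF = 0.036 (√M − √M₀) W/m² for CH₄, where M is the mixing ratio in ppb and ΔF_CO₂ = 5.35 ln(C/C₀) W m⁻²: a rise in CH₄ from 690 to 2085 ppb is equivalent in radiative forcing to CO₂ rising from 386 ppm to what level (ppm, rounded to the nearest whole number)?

C ≈ 440 ppm

CH₄ forcing: 0.036 × (√2085 − √690) = 0.036 × (45.6618 − 26.2679) = 0.036 × 19.3939 = 0.69818 W/m².
Set 5.35 ln(C/386) = 0.69818: ln(C/386) = 0.69818/5.35 = 0.13050, so C = 386 × e^0.13050 = 386 × 1.13940 = 439.81 ppm.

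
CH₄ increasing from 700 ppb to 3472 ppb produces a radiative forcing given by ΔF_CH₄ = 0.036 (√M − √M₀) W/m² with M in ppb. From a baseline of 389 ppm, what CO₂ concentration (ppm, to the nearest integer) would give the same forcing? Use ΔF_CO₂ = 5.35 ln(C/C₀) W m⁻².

C ≈ 484 ppm

CH₄ forcing: 0.036 × (√3472 − √700) = 0.036 × (58.9237 − 26.4575) = 0.036 × 32.4662 = 1.16878 W/m².
Set 5.35 ln(C/389) = 1.16878: ln(C/389) = 1.16878/5.35 = 0.21846, so C = 389 × e^0.21846 = 389 × 1.24416 = 483.98 ppm.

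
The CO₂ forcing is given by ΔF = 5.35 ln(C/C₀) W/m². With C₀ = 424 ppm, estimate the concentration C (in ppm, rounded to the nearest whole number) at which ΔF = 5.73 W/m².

C ≈ 1237 ppm

Set 5.35 ln(C/424) = 5.73, so ln(C/424) = 5.73/5.35 = 1.07103.
Then C/424 = e^1.07103 = 2.91838, giving C = 424 × 2.91838 = 1237.39 ppm.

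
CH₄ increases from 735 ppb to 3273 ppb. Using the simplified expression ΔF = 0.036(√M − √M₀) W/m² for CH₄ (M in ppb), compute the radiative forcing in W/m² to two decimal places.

CH₄: 0.036 × (√3273 − √735) = 0.036 × (57.2101 − 27.1109) = 0.036 × 30.0992 = 1.0836 W/m².

ΔF = 1.08 W/m²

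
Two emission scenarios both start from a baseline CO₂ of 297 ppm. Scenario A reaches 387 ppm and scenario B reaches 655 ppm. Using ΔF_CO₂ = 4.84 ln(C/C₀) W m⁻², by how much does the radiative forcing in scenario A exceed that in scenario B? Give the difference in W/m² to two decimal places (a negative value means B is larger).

ΔF_A = 4.84 ln(387/297) = 4.84 × 0.26469 = 1.2811 W/m².
ΔF_B = 4.84 ln(655/297) = 4.84 × 0.79090 = 3.8280 W/m².
Difference: 1.2811 − 3.8280 = -2.5469 W/m².
(Equivalently, ΔF_A − ΔF_B = 4.84 ln(387/655) = 4.84 × -0.52621 = -2.5469 W/m².)

ΔF_A − ΔF_B = -2.55 W/m²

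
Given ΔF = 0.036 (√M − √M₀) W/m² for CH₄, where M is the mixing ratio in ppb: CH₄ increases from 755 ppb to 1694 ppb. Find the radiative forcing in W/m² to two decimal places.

ΔF = 0.49 W/m²

CH₄: 0.036 × (√1694 − √755) = 0.036 × (41.1582 − 27.4773) = 0.036 × 13.6809 = 0.4925 W/m².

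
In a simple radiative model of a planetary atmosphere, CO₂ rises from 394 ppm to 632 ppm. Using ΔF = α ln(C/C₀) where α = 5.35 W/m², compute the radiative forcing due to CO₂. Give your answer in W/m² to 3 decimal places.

CO₂ absorption bands are partially saturated, so forcing scales with the logarithm of the concentration ratio.
CO₂: 5.35 × ln(632/394) = 5.35 × ln(1.60406) = 5.35 × 0.47254 = 2.5281 W/m².

ΔF = 2.528 W/m²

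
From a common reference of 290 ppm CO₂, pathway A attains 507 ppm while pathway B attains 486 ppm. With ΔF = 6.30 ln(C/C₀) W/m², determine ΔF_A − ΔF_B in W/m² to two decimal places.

ΔF_A − ΔF_B = 0.27 W/m²

ΔF_A = 6.30 ln(507/290) = 6.30 × 0.55863 = 3.5194 W/m².
ΔF_B = 6.30 ln(486/290) = 6.30 × 0.51633 = 3.2529 W/m².
Difference: 3.5194 − 3.2529 = 0.2665 W/m².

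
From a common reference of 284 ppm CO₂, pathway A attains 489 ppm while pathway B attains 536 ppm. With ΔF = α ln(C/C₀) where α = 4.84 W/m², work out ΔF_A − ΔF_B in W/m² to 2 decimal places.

ΔF_A = 4.84 ln(489/284) = 4.84 × 0.54339 = 2.6300 W/m².
ΔF_B = 4.84 ln(536/284) = 4.84 × 0.63516 = 3.0742 W/m².
Difference: 2.6300 − 3.0742 = -0.4442 W/m².
(Equivalently, ΔF_A − ΔF_B = 4.84 ln(489/536) = 4.84 × -0.09177 = -0.4442 W/m².)

ΔF_A − ΔF_B = -0.44 W/m²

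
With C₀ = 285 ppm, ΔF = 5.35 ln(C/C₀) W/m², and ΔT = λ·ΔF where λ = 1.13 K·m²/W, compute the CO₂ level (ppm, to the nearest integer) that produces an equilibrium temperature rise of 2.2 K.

C ≈ 410 ppm

Required forcing: ΔF = ΔT/λ = 2.2/1.13 = 1.9469 W/m².
Then ln(C/285) = ΔF/5.35 = 1.9469/5.35 = 0.36391.
So C = 285 × e^0.36391 = 285 × 1.43894 = 410.10 ppm.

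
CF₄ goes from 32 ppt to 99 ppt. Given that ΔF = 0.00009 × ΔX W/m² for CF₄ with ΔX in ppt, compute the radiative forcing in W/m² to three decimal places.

CF₄: ΔF = 0.00009 × (99 − 32) = 0.00009 × 67 = 0.0060 W/m².

ΔF = 0.006 W/m²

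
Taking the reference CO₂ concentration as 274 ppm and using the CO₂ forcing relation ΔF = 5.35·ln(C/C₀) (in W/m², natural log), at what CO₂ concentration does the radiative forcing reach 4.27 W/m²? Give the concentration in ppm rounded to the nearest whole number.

C ≈ 609 ppm

Set 5.35 ln(C/274) = 4.27, so ln(C/274) = 4.27/5.35 = 0.79813.
Then C/274 = e^0.79813 = 2.22138, giving C = 274 × 2.22138 = 608.66 ppm.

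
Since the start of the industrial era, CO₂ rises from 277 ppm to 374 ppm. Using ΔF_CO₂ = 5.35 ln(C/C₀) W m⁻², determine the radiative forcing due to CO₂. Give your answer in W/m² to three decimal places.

ΔF = 1.606 W/m²

CO₂: 5.35 × ln(374/277) = 5.35 × ln(1.35018) = 5.35 × 0.30024 = 1.6063 W/m².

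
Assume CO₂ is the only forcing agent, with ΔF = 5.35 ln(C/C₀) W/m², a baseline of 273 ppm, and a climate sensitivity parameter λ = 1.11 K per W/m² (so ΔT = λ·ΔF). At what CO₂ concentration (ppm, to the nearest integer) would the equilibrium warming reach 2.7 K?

C ≈ 430 ppm

Required forcing: ΔF = ΔT/λ = 2.7/1.11 = 2.4324 W/m².
Then ln(C/273) = ΔF/5.35 = 2.4324/5.35 = 0.45465.
So C = 273 × e^0.45465 = 273 × 1.57562 = 430.14 ppm.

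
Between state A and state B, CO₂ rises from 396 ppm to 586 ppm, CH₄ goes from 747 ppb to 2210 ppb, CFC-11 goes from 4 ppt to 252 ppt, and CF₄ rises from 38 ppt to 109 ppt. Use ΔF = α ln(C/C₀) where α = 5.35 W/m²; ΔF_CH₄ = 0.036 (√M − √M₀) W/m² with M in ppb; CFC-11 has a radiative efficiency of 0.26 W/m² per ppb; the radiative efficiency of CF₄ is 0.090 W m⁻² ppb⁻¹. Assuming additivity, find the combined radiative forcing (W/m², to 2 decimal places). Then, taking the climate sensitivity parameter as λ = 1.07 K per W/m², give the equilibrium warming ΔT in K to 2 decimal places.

ΔF = 2.88 W/m²; ΔT = 3.08 K

CO₂: 5.35 × ln(586/396) = 5.35 × ln(1.47980) = 5.35 × 0.39191 = 2.0967 W/m².
CH₄: 0.036 × (√2210 − √747) = 0.036 × (47.0106 − 27.3313) = 0.036 × 19.6793 = 0.7085 W/m².
CFC-11: Δ = 252 − 4 = 248 ppt = 0.248 ppb; ΔF = 0.26 × 0.248 = 0.0645 W/m².
CF₄: Δ = 109 − 38 = 71 ppt = 0.071 ppb; ΔF = 0.090 × 0.071 = 0.0064 W/m².
Total ΔF = 2.0967 + 0.7085 + 0.0645 + 0.0064 = 2.8761 W/m².
ΔT = λ ΔF = 1.07 × 2.88 = 3.0816 K.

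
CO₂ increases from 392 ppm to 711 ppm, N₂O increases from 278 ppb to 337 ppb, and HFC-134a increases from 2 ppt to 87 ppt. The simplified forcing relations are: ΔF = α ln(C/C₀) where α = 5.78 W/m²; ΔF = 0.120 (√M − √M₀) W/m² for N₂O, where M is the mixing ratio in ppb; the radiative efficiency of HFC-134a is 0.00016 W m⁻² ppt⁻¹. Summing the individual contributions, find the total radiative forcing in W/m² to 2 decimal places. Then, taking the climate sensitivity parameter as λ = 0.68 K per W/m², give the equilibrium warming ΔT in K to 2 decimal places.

CO₂: 5.78 × ln(711/392) = 5.78 × ln(1.81378) = 5.78 × 0.59541 = 3.4415 W/m².
N₂O: 0.120 × (√337 − √278) = 0.120 × (18.3576 − 16.6733) = 0.120 × 1.6843 = 0.2021 W/m².
HFC-134a: ΔF = 0.00016 × (87 − 2) = 0.00016 × 85 = 0.0136 W/m².
Total ΔF = 3.4415 + 0.2021 + 0.0136 = 3.6572 W/m².
ΔT = λ ΔF = 0.68 × 3.66 = 2.4888 K.

ΔF = 3.66 W/m²; ΔT = 2.49 K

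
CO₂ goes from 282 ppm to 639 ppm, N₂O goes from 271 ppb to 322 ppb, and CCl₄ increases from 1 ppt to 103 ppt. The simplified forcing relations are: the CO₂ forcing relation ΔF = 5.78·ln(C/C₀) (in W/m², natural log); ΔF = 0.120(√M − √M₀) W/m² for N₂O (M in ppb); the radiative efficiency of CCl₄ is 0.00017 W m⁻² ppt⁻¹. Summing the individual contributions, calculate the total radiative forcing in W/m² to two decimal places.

CO₂: 5.78 × ln(639/282) = 5.78 × ln(2.26596) = 5.78 × 0.81800 = 4.7280 W/m².
N₂O: 0.120 × (√322 − √271) = 0.120 × (17.9444 − 16.4621) = 0.120 × 1.4823 = 0.1779 W/m².
CCl₄: ΔF = 0.00017 × (103 − 1) = 0.00017 × 102 = 0.0173 W/m².
Total ΔF = 4.7280 + 0.1779 + 0.0173 = 4.9232 W/m².

ΔF = 4.92 W/m²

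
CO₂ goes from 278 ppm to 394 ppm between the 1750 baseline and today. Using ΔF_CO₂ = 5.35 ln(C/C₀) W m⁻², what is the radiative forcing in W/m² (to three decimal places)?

ΔF = 1.866 W/m²

CO₂: 5.35 × ln(394/278) = 5.35 × ln(1.41727) = 5.35 × 0.34873 = 1.8657 W/m².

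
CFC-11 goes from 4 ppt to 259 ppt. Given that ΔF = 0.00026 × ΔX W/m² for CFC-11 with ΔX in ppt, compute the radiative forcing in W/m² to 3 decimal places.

ΔF = 0.066 W/m²

CFC-11: ΔF = 0.00026 × (259 − 4) = 0.00026 × 255 = 0.0663 W/m².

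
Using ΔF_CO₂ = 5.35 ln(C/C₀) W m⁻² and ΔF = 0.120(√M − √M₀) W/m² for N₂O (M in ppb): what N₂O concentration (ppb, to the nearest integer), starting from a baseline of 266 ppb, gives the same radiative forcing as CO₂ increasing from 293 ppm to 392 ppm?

CO₂ forcing: 5.35 × ln(392/293) = 5.35 × 0.291089 = 1.55733 W/m².
Set 0.120(√M − √266) = 1.55733: √M = 1.55733/0.120 + √266 = 12.9778 + 16.3095 = 29.2873.
M = (29.2873)² = 857.75 ppb.

M ≈ 858 ppb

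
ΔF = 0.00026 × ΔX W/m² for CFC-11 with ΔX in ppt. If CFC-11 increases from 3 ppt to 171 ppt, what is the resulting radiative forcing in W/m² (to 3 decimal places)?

ΔF = 0.044 W/m²

CFC-11: ΔF = 0.00026 × (171 − 3) = 0.00026 × 168 = 0.0437 W/m².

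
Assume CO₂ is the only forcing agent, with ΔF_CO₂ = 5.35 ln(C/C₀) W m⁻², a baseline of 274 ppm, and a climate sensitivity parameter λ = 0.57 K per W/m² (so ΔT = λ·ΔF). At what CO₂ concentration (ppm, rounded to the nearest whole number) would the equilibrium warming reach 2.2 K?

C ≈ 564 ppm

Required forcing: ΔF = ΔT/λ = 2.2/0.57 = 3.8596 W/m².
Then ln(C/274) = ΔF/5.35 = 3.8596/5.35 = 0.72142.
So C = 274 × e^0.72142 = 274 × 2.05735 = 563.71 ppm.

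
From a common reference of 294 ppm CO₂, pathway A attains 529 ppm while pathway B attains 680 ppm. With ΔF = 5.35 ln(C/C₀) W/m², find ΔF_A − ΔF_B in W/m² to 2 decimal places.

ΔF_A = 5.35 ln(529/294) = 5.35 × 0.58741 = 3.1426 W/m².
ΔF_B = 5.35 ln(680/294) = 5.35 × 0.83851 = 4.4860 W/m².
Difference: 3.1426 − 4.4860 = -1.3434 W/m².
(Equivalently, ΔF_A − ΔF_B = 5.35 ln(529/680) = 5.35 × -0.25110 = -1.3434 W/m².)

ΔF_A − ΔF_B = -1.34 W/m²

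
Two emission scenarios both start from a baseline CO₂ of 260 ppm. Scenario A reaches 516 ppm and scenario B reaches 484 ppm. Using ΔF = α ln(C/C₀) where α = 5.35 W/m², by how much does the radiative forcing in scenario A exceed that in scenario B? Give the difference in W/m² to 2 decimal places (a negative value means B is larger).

ΔF_A − ΔF_B = 0.34 W/m²

ΔF_A = 5.35 ln(516/260) = 5.35 × 0.68543 = 3.6671 W/m².
ΔF_B = 5.35 ln(484/260) = 5.35 × 0.62140 = 3.3245 W/m².
Difference: 3.6671 − 3.3245 = 0.3426 W/m².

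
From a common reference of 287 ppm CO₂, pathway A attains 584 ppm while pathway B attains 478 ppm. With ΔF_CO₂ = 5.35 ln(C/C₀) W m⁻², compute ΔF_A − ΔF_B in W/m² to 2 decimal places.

ΔF_A = 5.35 ln(584/287) = 5.35 × 0.71042 = 3.8007 W/m².
ΔF_B = 5.35 ln(478/287) = 5.35 × 0.51013 = 2.7292 W/m².
Difference: 3.8007 − 2.7292 = 1.0715 W/m².

ΔF_A − ΔF_B = 1.07 W/m²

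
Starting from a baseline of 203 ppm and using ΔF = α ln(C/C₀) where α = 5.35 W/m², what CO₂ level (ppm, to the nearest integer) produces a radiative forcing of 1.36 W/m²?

C ≈ 262 ppm

Set 5.35 ln(C/203) = 1.36, so ln(C/203) = 1.36/5.35 = 0.25421.
Then C/203 = e^0.25421 = 1.28944, giving C = 203 × 1.28944 = 261.76 ppm.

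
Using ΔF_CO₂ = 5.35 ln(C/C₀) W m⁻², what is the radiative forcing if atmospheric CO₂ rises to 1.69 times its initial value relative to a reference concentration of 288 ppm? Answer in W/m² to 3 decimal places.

ΔF = 2.807 W/m²

Because the forcing depends only on the ratio C/C₀, the initial concentration does not enter.
ΔF = 5.35 × ln(1.69) = 5.35 × 0.52473 = 2.8073 W/m².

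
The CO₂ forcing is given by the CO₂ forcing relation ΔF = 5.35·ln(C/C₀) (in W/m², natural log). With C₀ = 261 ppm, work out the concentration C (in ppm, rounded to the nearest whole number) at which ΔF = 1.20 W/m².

Set 5.35 ln(C/261) = 1.20, so ln(C/261) = 1.20/5.35 = 0.22430.
Then C/261 = e^0.22430 = 1.25145, giving C = 261 × 1.25145 = 326.63 ppm.

C ≈ 327 ppm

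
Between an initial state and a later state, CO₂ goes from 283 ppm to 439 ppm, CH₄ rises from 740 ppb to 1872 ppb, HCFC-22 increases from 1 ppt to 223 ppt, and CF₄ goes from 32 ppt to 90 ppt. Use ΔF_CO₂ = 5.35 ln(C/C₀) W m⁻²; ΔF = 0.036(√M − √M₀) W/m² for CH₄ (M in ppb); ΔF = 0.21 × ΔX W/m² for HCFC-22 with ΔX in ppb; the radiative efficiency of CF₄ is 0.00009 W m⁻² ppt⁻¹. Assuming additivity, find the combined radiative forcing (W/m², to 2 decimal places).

CO₂: 5.35 × ln(439/283) = 5.35 × ln(1.55124) = 5.35 × 0.43905 = 2.3489 W/m².
CH₄: 0.036 × (√1872 − √740) = 0.036 × (43.2666 − 27.2029) = 0.036 × 16.0637 = 0.5783 W/m².
HCFC-22: Δ = 223 − 1 = 222 ppt = 0.222 ppb; ΔF = 0.21 × 0.222 = 0.0466 W/m².
CF₄: ΔF = 0.00009 × (90 − 32) = 0.00009 × 58 = 0.0052 W/m².
Total ΔF = 2.3489 + 0.5783 + 0.0466 + 0.0052 = 2.9790 W/m².

ΔF = 2.98 W/m²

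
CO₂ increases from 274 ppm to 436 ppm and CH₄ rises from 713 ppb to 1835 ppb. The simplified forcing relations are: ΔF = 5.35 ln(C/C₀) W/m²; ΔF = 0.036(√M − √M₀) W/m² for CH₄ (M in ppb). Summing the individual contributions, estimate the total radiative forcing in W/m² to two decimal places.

ΔF = 3.07 W/m²

CO₂: 5.35 × ln(436/274) = 5.35 × ln(1.59124) = 5.35 × 0.46451 = 2.4851 W/m².
CH₄: 0.036 × (√1835 − √713) = 0.036 × (42.8369 − 26.7021) = 0.036 × 16.1348 = 0.5809 W/m².
Total ΔF = 2.4851 + 0.5809 = 3.0660 W/m².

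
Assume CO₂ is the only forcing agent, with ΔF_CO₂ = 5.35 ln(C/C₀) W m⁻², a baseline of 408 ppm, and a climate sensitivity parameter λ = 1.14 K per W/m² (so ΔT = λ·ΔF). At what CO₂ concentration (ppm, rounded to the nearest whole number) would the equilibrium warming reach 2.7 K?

Required forcing: ΔF = ΔT/λ = 2.7/1.14 = 2.3684 W/m².
Then ln(C/408) = ΔF/5.35 = 2.3684/5.35 = 0.44269.
So C = 408 × e^0.44269 = 408 × 1.55689 = 635.21 ppm.

C ≈ 635 ppm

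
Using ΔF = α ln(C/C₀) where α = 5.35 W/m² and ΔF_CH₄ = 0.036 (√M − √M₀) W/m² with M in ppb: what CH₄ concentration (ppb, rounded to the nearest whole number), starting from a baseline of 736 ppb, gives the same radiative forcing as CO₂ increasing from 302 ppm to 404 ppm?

CO₂ forcing: 5.35 × ln(404/302) = 5.35 × 0.290988 = 1.55679 W/m².
Set 0.036(√M − √736) = 1.55679: √M = 1.55679/0.036 + √736 = 43.2442 + 27.1293 = 70.3735.
M = (70.3735)² = 4952.43 ppb.

M ≈ 4952 ppb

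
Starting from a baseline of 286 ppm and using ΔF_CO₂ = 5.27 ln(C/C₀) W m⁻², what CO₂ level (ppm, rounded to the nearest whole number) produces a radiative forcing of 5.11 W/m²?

C ≈ 754 ppm

Set 5.27 ln(C/286) = 5.11, so ln(C/286) = 5.11/5.27 = 0.96964.
Then C/286 = e^0.96964 = 2.63699, giving C = 286 × 2.63699 = 754.18 ppm.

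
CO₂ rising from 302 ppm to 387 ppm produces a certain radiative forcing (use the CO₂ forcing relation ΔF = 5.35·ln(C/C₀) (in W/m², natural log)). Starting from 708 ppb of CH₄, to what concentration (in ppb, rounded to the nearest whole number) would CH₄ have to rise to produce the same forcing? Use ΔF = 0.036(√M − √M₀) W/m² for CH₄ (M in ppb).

CO₂ forcing: 5.35 × ln(387/302) = 5.35 × 0.247998 = 1.32679 W/m².
Set 0.036(√M − √708) = 1.32679: √M = 1.32679/0.036 + √708 = 36.8553 + 26.6083 = 63.4636.
M = (63.4636)² = 4027.63 ppb.

M ≈ 4028 ppb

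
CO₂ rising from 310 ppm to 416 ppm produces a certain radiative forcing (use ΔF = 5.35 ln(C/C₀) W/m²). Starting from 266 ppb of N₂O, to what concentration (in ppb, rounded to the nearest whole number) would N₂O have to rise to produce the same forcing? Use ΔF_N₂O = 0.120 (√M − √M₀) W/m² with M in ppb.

M ≈ 866 ppb

CO₂ forcing: 5.35 × ln(416/310) = 5.35 × 0.294113 = 1.57350 W/m².
Set 0.120(√M − √266) = 1.57350: √M = 1.57350/0.120 + √266 = 13.1125 + 16.3095 = 29.4220.
M = (29.4220)² = 865.65 ppb.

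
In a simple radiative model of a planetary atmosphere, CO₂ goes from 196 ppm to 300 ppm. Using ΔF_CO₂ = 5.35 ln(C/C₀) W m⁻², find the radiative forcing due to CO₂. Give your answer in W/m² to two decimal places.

ΔF = 2.28 W/m²

CO₂ absorption bands are partially saturated, so forcing scales with the logarithm of the concentration ratio.
CO₂: 5.35 × ln(300/196) = 5.35 × ln(1.53061) = 5.35 × 0.42567 = 2.2773 W/m².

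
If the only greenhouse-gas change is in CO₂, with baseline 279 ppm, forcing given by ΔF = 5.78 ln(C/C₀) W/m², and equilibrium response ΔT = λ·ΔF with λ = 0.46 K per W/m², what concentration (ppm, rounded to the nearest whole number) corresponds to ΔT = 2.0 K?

C ≈ 592 ppm

Required forcing: ΔF = ΔT/λ = 2.0/0.46 = 4.3478 W/m².
Then ln(C/279) = ΔF/5.78 = 4.3478/5.78 = 0.75221.
So C = 279 × e^0.75221 = 279 × 2.12168 = 591.95 ppm.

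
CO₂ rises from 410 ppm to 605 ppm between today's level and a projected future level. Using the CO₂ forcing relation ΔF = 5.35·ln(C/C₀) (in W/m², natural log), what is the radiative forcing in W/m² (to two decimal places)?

ΔF = 2.08 W/m²

CO₂: 5.35 × ln(605/410) = 5.35 × ln(1.47561) = 5.35 × 0.38907 = 2.0815 W/m².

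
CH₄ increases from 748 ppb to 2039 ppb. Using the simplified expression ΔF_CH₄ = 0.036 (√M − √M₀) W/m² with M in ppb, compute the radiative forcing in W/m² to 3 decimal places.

CH₄: 0.036 × (√2039 − √748) = 0.036 × (45.1553 − 27.3496) = 0.036 × 17.8057 = 0.6410 W/m².

ΔF = 0.641 W/m²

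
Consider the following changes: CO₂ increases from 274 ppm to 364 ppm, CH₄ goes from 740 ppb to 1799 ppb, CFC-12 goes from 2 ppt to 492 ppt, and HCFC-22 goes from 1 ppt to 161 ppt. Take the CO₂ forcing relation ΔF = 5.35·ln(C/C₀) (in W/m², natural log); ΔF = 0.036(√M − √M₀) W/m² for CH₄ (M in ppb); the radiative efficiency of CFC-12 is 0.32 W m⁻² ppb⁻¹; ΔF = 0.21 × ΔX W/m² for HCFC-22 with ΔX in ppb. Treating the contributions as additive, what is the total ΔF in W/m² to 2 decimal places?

CO₂: 5.35 × ln(364/274) = 5.35 × ln(1.32847) = 5.35 × 0.28403 = 1.5196 W/m².
CH₄: 0.036 × (√1799 − √740) = 0.036 × (42.4146 − 27.2029) = 0.036 × 15.2117 = 0.5476 W/m².
CFC-12: Δ = 492 − 2 = 490 ppt = 0.490 ppb; ΔF = 0.32 × 0.490 = 0.1568 W/m².
HCFC-22: Δ = 161 − 1 = 160 ppt = 0.160 ppb; ΔF = 0.21 × 0.160 = 0.0336 W/m².
Total ΔF = 1.5196 + 0.5476 + 0.1568 + 0.0336 = 2.2576 W/m².

ΔF = 2.26 W/m²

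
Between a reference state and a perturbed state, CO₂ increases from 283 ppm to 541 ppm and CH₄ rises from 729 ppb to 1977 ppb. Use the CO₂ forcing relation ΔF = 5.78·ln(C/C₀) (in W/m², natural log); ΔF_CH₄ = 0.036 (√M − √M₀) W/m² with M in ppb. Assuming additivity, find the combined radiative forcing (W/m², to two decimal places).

CO₂: 5.78 × ln(541/283) = 5.78 × ln(1.91166) = 5.78 × 0.64797 = 3.7453 W/m².
CH₄: 0.036 × (√1977 − √729) = 0.036 × (44.4635 − 27.0000) = 0.036 × 17.4635 = 0.6287 W/m².
Total ΔF = 3.7453 + 0.6287 = 4.3740 W/m².

ΔF = 4.37 W/m²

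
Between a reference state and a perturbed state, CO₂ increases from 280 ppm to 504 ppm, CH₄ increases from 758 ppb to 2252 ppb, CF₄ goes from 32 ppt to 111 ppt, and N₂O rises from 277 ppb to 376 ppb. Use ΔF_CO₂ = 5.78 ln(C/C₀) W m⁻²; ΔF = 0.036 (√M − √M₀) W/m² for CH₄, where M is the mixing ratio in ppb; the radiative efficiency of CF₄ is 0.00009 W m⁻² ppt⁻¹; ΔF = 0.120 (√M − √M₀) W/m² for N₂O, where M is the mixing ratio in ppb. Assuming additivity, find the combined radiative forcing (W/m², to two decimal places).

ΔF = 4.45 W/m²

CO₂: 5.78 × ln(504/280) = 5.78 × ln(1.80000) = 5.78 × 0.58779 = 3.3974 W/m².
CH₄: 0.036 × (√2252 − √758) = 0.036 × (47.4552 − 27.5318) = 0.036 × 19.9234 = 0.7172 W/m².
CF₄: ΔF = 0.00009 × (111 − 32) = 0.00009 × 79 = 0.0071 W/m².
N₂O: 0.120 × (√376 − √277) = 0.120 × (19.3907 − 16.6433) = 0.120 × 2.7474 = 0.3297 W/m².
Total ΔF = 3.3974 + 0.7172 + 0.0071 + 0.3297 = 4.4514 W/m².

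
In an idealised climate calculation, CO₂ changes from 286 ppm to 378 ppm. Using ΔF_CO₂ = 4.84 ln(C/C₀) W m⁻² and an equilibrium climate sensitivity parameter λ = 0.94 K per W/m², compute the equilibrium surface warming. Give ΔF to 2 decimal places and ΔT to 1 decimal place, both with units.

CO₂: 4.84 × ln(378/286) = 4.84 × ln(1.32168) = 4.84 × 0.27890 = 1.3499 W/m².
ΔT = λ ΔF = 0.94 × 1.35 = 1.2690 K.

ΔF = 1.35 W/m²; ΔT = 1.3 K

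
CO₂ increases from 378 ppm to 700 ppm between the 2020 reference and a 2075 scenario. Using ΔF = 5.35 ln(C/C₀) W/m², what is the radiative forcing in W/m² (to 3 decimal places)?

CO₂: 5.35 × ln(700/378) = 5.35 × ln(1.85185) = 5.35 × 0.61619 = 3.2966 W/m².

ΔF = 3.297 W/m²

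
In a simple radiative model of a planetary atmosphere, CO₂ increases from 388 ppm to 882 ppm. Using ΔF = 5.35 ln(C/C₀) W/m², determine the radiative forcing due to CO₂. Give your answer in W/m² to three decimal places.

CO₂: 5.35 × ln(882/388) = 5.35 × ln(2.27320) = 5.35 × 0.82119 = 4.3934 W/m².

ΔF = 4.393 W/m²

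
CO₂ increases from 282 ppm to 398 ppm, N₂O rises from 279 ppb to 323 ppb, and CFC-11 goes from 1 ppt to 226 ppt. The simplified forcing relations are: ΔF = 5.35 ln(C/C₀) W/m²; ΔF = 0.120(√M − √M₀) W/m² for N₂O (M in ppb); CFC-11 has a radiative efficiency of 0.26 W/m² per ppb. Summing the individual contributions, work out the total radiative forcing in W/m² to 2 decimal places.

CO₂: 5.35 × ln(398/282) = 5.35 × ln(1.41135) = 5.35 × 0.34455 = 1.8433 W/m².
N₂O: 0.120 × (√323 − √279) = 0.120 × (17.9722 − 16.7033) = 0.120 × 1.2689 = 0.1523 W/m².
CFC-11: Δ = 226 − 1 = 225 ppt = 0.225 ppb; ΔF = 0.26 × 0.225 = 0.0585 W/m².
Total ΔF = 1.8433 + 0.1523 + 0.0585 = 2.0541 W/m².

ΔF = 2.05 W/m²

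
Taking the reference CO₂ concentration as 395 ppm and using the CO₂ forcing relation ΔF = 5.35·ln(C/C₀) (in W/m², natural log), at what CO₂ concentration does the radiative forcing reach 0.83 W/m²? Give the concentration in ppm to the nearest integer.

C ≈ 461 ppm

Set 5.35 ln(C/395) = 0.83, so ln(C/395) = 0.83/5.35 = 0.15514.
Then C/395 = e^0.15514 = 1.16782, giving C = 395 × 1.16782 = 461.29 ppm.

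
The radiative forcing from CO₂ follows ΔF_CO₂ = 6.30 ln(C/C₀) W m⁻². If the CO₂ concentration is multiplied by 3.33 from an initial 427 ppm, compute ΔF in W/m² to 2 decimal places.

ΔF = 7.58 W/m²

Because the forcing depends only on the ratio C/C₀, the initial concentration does not enter.
ΔF = 6.30 × ln(3.33) = 6.30 × 1.20297 = 7.5787 W/m².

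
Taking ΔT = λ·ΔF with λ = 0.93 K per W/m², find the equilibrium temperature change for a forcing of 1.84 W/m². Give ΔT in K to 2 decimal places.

ΔT = λ ΔF = 0.93 × 1.84 = 1.7112 K.

ΔT = 1.71 K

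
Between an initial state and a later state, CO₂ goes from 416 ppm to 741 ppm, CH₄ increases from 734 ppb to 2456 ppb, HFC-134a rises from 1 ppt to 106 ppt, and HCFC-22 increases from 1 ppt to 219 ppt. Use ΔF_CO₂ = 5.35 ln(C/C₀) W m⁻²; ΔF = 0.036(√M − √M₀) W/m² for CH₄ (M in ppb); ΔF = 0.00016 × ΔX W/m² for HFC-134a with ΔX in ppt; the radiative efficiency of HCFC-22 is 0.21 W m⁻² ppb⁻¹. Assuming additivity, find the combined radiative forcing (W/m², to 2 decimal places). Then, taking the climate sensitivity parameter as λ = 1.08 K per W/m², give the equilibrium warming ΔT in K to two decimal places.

ΔF = 3.96 W/m²; ΔT = 4.28 K

CO₂: 5.35 × ln(741/416) = 5.35 × ln(1.78125) = 5.35 × 0.57732 = 3.0887 W/m².
CH₄: 0.036 × (√2456 − √734) = 0.036 × (49.5580 − 27.0924) = 0.036 × 22.4656 = 0.8088 W/m².
HFC-134a: ΔF = 0.00016 × (106 − 1) = 0.00016 × 105 = 0.0168 W/m².
HCFC-22: Δ = 219 − 1 = 218 ppt = 0.218 ppb; ΔF = 0.21 × 0.218 = 0.0458 W/m².
Total ΔF = 3.0887 + 0.8088 + 0.0168 + 0.0458 = 3.9601 W/m².
ΔT = λ ΔF = 1.08 × 3.96 = 4.2768 K.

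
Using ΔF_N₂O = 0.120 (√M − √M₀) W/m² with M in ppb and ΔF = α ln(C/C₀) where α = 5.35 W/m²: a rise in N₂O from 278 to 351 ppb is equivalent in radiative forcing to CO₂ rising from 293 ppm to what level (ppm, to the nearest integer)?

N₂O forcing: 0.120 × (√351 − √278) = 0.120 × (18.7350 − 16.6733) = 0.120 × 2.0617 = 0.24740 W/m².
Set 5.35 ln(C/293) = 0.24740: ln(C/293) = 0.24740/5.35 = 0.04624, so C = 293 × e^0.04624 = 293 × 1.04733 = 306.87 ppm.

C ≈ 307 ppm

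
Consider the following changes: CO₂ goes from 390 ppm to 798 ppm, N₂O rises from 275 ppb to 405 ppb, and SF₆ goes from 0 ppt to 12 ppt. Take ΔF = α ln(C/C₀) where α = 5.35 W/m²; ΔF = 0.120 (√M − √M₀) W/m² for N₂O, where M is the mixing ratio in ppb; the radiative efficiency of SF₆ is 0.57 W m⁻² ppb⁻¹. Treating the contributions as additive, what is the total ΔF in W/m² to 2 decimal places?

ΔF = 4.26 W/m²

CO₂: 5.35 × ln(798/390) = 5.35 × ln(2.04615) = 5.35 × 0.71596 = 3.8304 W/m².
N₂O: 0.120 × (√405 − √275) = 0.120 × (20.1246 − 16.5831) = 0.120 × 3.5415 = 0.4250 W/m².
SF₆: Δ = 12 − 0 = 12 ppt = 0.012 ppb; ΔF = 0.57 × 0.012 = 0.0068 W/m².
Total ΔF = 3.8304 + 0.4250 + 0.0068 = 4.2622 W/m².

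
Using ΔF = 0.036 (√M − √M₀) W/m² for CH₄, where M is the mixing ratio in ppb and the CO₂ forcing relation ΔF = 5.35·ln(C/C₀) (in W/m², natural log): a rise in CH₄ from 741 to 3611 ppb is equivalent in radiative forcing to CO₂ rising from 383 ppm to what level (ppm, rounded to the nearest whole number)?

CH₄ forcing: 0.036 × (√3611 − √741) = 0.036 × (60.0916 − 27.2213) = 0.036 × 32.8703 = 1.18333 W/m².
Set 5.35 ln(C/383) = 1.18333: ln(C/383) = 1.18333/5.35 = 0.22118, so C = 383 × e^0.22118 = 383 × 1.24755 = 477.81 ppm.

C ≈ 478 ppm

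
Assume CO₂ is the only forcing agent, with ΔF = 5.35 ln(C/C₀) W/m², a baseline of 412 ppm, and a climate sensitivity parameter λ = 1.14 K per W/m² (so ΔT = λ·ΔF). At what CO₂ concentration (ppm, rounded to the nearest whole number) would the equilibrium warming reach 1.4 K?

Required forcing: ΔF = ΔT/λ = 1.4/1.14 = 1.2281 W/m².
Then ln(C/412) = ΔF/5.35 = 1.2281/5.35 = 0.22955.
So C = 412 × e^0.22955 = 412 × 1.25803 = 518.31 ppm.

C ≈ 518 ppm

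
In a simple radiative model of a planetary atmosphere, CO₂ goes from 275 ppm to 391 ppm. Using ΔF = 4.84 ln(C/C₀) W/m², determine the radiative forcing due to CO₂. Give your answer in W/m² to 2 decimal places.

CO₂: 4.84 × ln(391/275) = 4.84 × ln(1.42182) = 4.84 × 0.35194 = 1.7034 W/m².

ΔF = 1.70 W/m²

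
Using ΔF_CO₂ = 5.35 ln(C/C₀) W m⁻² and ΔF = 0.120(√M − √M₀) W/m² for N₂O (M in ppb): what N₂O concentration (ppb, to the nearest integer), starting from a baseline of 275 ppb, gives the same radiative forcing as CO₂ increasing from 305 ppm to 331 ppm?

M ≈ 409 ppb

CO₂ forcing: 5.35 × ln(331/305) = 5.35 × 0.081807 = 0.43767 W/m².
Set 0.120(√M − √275) = 0.43767: √M = 0.43767/0.120 + √275 = 3.6473 + 16.5831 = 20.2304.
M = (20.2304)² = 409.27 ppb.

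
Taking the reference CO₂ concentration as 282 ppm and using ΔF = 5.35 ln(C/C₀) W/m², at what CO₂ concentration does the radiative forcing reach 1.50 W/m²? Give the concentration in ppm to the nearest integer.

Set 5.35 ln(C/282) = 1.50, so ln(C/282) = 1.50/5.35 = 0.28037.
Then C/282 = e^0.28037 = 1.32362, giving C = 282 × 1.32362 = 373.26 ppm.

C ≈ 373 ppm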